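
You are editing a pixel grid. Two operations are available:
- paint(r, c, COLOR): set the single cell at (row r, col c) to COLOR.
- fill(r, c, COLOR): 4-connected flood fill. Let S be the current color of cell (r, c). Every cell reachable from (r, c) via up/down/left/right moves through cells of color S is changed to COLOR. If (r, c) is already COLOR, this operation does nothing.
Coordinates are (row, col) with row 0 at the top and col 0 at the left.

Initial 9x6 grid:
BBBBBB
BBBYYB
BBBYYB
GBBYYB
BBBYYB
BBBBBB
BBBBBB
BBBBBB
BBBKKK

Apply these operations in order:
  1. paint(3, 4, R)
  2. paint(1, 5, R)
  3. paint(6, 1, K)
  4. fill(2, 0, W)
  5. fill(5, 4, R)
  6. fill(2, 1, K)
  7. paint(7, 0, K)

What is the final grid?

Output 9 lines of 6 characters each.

Answer: KKKKKK
KKKYYK
KKKYYK
GKKYKK
KKKYYK
KKKKKK
KKKKKK
KKKKKK
KKKKKK

Derivation:
After op 1 paint(3,4,R):
BBBBBB
BBBYYB
BBBYYB
GBBYRB
BBBYYB
BBBBBB
BBBBBB
BBBBBB
BBBKKK
After op 2 paint(1,5,R):
BBBBBB
BBBYYR
BBBYYB
GBBYRB
BBBYYB
BBBBBB
BBBBBB
BBBBBB
BBBKKK
After op 3 paint(6,1,K):
BBBBBB
BBBYYR
BBBYYB
GBBYRB
BBBYYB
BBBBBB
BKBBBB
BBBBBB
BBBKKK
After op 4 fill(2,0,W) [40 cells changed]:
WWWWWW
WWWYYR
WWWYYW
GWWYRW
WWWYYW
WWWWWW
WKWWWW
WWWWWW
WWWKKK
After op 5 fill(5,4,R) [40 cells changed]:
RRRRRR
RRRYYR
RRRYYR
GRRYRR
RRRYYR
RRRRRR
RKRRRR
RRRRRR
RRRKKK
After op 6 fill(2,1,K) [42 cells changed]:
KKKKKK
KKKYYK
KKKYYK
GKKYKK
KKKYYK
KKKKKK
KKKKKK
KKKKKK
KKKKKK
After op 7 paint(7,0,K):
KKKKKK
KKKYYK
KKKYYK
GKKYKK
KKKYYK
KKKKKK
KKKKKK
KKKKKK
KKKKKK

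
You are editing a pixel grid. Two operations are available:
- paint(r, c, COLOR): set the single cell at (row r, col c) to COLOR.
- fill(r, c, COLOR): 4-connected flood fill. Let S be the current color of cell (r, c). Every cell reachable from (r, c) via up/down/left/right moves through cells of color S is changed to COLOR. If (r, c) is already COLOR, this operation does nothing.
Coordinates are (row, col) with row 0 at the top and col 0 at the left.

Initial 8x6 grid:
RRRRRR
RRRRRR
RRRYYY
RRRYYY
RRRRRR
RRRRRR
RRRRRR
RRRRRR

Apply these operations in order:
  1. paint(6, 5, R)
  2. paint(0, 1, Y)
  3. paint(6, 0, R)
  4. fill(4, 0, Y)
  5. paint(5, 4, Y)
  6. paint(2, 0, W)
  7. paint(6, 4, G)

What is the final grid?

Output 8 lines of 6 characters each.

Answer: YYYYYY
YYYYYY
WYYYYY
YYYYYY
YYYYYY
YYYYYY
YYYYGY
YYYYYY

Derivation:
After op 1 paint(6,5,R):
RRRRRR
RRRRRR
RRRYYY
RRRYYY
RRRRRR
RRRRRR
RRRRRR
RRRRRR
After op 2 paint(0,1,Y):
RYRRRR
RRRRRR
RRRYYY
RRRYYY
RRRRRR
RRRRRR
RRRRRR
RRRRRR
After op 3 paint(6,0,R):
RYRRRR
RRRRRR
RRRYYY
RRRYYY
RRRRRR
RRRRRR
RRRRRR
RRRRRR
After op 4 fill(4,0,Y) [41 cells changed]:
YYYYYY
YYYYYY
YYYYYY
YYYYYY
YYYYYY
YYYYYY
YYYYYY
YYYYYY
After op 5 paint(5,4,Y):
YYYYYY
YYYYYY
YYYYYY
YYYYYY
YYYYYY
YYYYYY
YYYYYY
YYYYYY
After op 6 paint(2,0,W):
YYYYYY
YYYYYY
WYYYYY
YYYYYY
YYYYYY
YYYYYY
YYYYYY
YYYYYY
After op 7 paint(6,4,G):
YYYYYY
YYYYYY
WYYYYY
YYYYYY
YYYYYY
YYYYYY
YYYYGY
YYYYYY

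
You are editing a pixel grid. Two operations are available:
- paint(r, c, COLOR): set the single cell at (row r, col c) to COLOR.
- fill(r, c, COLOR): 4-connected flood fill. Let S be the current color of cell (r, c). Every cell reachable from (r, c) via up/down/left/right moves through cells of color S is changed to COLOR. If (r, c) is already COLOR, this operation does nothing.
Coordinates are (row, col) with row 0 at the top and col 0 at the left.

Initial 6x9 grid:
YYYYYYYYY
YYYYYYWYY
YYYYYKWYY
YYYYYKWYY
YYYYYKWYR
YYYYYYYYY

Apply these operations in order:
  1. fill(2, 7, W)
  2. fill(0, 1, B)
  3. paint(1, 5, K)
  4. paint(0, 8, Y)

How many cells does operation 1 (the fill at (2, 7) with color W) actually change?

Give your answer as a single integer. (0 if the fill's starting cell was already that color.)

Answer: 46

Derivation:
After op 1 fill(2,7,W) [46 cells changed]:
WWWWWWWWW
WWWWWWWWW
WWWWWKWWW
WWWWWKWWW
WWWWWKWWR
WWWWWWWWW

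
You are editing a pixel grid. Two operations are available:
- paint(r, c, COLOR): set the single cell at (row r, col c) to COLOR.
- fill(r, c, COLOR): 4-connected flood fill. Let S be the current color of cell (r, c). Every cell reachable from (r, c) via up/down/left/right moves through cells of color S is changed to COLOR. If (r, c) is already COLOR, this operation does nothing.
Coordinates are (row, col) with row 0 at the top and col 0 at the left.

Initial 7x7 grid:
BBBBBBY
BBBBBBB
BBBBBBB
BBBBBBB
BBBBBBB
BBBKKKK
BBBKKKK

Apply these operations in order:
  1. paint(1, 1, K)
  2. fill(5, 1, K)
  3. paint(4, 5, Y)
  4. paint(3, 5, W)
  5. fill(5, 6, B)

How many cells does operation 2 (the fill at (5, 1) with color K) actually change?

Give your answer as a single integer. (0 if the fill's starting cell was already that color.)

After op 1 paint(1,1,K):
BBBBBBY
BKBBBBB
BBBBBBB
BBBBBBB
BBBBBBB
BBBKKKK
BBBKKKK
After op 2 fill(5,1,K) [39 cells changed]:
KKKKKKY
KKKKKKK
KKKKKKK
KKKKKKK
KKKKKKK
KKKKKKK
KKKKKKK

Answer: 39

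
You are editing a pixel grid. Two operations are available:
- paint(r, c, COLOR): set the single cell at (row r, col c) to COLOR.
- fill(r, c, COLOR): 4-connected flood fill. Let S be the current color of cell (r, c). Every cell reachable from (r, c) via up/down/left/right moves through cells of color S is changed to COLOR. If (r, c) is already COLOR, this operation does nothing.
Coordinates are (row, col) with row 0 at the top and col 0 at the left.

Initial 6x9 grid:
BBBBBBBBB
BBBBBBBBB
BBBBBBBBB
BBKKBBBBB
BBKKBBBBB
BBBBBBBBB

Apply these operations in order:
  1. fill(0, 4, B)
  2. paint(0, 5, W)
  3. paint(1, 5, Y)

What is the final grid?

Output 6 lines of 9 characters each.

Answer: BBBBBWBBB
BBBBBYBBB
BBBBBBBBB
BBKKBBBBB
BBKKBBBBB
BBBBBBBBB

Derivation:
After op 1 fill(0,4,B) [0 cells changed]:
BBBBBBBBB
BBBBBBBBB
BBBBBBBBB
BBKKBBBBB
BBKKBBBBB
BBBBBBBBB
After op 2 paint(0,5,W):
BBBBBWBBB
BBBBBBBBB
BBBBBBBBB
BBKKBBBBB
BBKKBBBBB
BBBBBBBBB
After op 3 paint(1,5,Y):
BBBBBWBBB
BBBBBYBBB
BBBBBBBBB
BBKKBBBBB
BBKKBBBBB
BBBBBBBBB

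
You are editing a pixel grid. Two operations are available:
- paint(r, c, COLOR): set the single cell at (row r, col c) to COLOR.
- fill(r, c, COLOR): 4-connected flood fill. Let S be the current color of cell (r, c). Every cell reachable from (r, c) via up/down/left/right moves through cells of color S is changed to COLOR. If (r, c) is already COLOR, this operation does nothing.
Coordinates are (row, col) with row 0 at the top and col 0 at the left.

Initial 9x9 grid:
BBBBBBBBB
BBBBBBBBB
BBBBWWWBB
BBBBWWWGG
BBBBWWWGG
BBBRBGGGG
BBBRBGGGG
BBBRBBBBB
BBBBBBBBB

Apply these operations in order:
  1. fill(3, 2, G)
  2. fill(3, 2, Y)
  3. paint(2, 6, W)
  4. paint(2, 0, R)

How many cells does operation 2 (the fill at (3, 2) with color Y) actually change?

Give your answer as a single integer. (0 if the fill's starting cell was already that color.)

After op 1 fill(3,2,G) [57 cells changed]:
GGGGGGGGG
GGGGGGGGG
GGGGWWWGG
GGGGWWWGG
GGGGWWWGG
GGGRGGGGG
GGGRGGGGG
GGGRGGGGG
GGGGGGGGG
After op 2 fill(3,2,Y) [69 cells changed]:
YYYYYYYYY
YYYYYYYYY
YYYYWWWYY
YYYYWWWYY
YYYYWWWYY
YYYRYYYYY
YYYRYYYYY
YYYRYYYYY
YYYYYYYYY

Answer: 69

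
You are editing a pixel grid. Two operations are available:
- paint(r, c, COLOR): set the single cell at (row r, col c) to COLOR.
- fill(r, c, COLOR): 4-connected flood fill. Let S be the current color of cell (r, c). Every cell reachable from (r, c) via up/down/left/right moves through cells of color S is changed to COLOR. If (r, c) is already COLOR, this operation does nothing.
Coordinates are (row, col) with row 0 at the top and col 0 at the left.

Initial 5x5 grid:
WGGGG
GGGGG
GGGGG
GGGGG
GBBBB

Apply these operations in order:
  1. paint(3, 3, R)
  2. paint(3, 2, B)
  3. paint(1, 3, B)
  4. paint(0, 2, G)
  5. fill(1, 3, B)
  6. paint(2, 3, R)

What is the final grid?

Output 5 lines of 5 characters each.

Answer: WGGGG
GGGBG
GGGRG
GGBRG
GBBBB

Derivation:
After op 1 paint(3,3,R):
WGGGG
GGGGG
GGGGG
GGGRG
GBBBB
After op 2 paint(3,2,B):
WGGGG
GGGGG
GGGGG
GGBRG
GBBBB
After op 3 paint(1,3,B):
WGGGG
GGGBG
GGGGG
GGBRG
GBBBB
After op 4 paint(0,2,G):
WGGGG
GGGBG
GGGGG
GGBRG
GBBBB
After op 5 fill(1,3,B) [0 cells changed]:
WGGGG
GGGBG
GGGGG
GGBRG
GBBBB
After op 6 paint(2,3,R):
WGGGG
GGGBG
GGGRG
GGBRG
GBBBB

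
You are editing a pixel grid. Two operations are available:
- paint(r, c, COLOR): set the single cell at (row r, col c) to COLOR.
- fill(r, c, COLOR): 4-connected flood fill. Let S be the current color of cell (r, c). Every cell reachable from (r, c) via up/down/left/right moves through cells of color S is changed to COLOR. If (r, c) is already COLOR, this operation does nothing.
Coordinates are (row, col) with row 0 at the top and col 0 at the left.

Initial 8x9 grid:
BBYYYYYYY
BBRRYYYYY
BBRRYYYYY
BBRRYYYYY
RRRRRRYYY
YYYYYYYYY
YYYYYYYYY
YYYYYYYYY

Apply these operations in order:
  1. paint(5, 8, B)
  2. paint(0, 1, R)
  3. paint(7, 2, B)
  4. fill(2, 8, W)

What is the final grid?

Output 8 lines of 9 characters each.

Answer: BRWWWWWWW
BBRRWWWWW
BBRRWWWWW
BBRRWWWWW
RRRRRRWWW
WWWWWWWWB
WWWWWWWWW
WWBWWWWWW

Derivation:
After op 1 paint(5,8,B):
BBYYYYYYY
BBRRYYYYY
BBRRYYYYY
BBRRYYYYY
RRRRRRYYY
YYYYYYYYB
YYYYYYYYY
YYYYYYYYY
After op 2 paint(0,1,R):
BRYYYYYYY
BBRRYYYYY
BBRRYYYYY
BBRRYYYYY
RRRRRRYYY
YYYYYYYYB
YYYYYYYYY
YYYYYYYYY
After op 3 paint(7,2,B):
BRYYYYYYY
BBRRYYYYY
BBRRYYYYY
BBRRYYYYY
RRRRRRYYY
YYYYYYYYB
YYYYYYYYY
YYBYYYYYY
After op 4 fill(2,8,W) [50 cells changed]:
BRWWWWWWW
BBRRWWWWW
BBRRWWWWW
BBRRWWWWW
RRRRRRWWW
WWWWWWWWB
WWWWWWWWW
WWBWWWWWW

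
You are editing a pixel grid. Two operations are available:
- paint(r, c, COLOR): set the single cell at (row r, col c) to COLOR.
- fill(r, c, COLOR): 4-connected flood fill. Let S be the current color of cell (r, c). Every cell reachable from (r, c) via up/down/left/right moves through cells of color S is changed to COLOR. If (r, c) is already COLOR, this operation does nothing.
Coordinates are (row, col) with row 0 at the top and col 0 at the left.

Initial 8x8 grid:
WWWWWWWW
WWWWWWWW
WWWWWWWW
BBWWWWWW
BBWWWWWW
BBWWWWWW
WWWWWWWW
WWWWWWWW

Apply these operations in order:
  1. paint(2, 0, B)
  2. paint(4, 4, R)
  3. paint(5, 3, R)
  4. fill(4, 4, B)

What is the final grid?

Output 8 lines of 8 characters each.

Answer: WWWWWWWW
WWWWWWWW
BWWWWWWW
BBWWWWWW
BBWWBWWW
BBWRWWWW
WWWWWWWW
WWWWWWWW

Derivation:
After op 1 paint(2,0,B):
WWWWWWWW
WWWWWWWW
BWWWWWWW
BBWWWWWW
BBWWWWWW
BBWWWWWW
WWWWWWWW
WWWWWWWW
After op 2 paint(4,4,R):
WWWWWWWW
WWWWWWWW
BWWWWWWW
BBWWWWWW
BBWWRWWW
BBWWWWWW
WWWWWWWW
WWWWWWWW
After op 3 paint(5,3,R):
WWWWWWWW
WWWWWWWW
BWWWWWWW
BBWWWWWW
BBWWRWWW
BBWRWWWW
WWWWWWWW
WWWWWWWW
After op 4 fill(4,4,B) [1 cells changed]:
WWWWWWWW
WWWWWWWW
BWWWWWWW
BBWWWWWW
BBWWBWWW
BBWRWWWW
WWWWWWWW
WWWWWWWW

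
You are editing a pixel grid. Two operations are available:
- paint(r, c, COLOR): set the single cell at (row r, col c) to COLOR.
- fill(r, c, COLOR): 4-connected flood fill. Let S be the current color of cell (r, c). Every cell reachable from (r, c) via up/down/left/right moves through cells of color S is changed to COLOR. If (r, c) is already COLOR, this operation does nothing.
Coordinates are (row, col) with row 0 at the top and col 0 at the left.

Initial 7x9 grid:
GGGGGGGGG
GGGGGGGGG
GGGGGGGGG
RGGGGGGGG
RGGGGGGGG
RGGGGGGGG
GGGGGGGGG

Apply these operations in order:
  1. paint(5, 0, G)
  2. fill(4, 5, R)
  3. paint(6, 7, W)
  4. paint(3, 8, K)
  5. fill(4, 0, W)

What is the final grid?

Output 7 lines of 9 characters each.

Answer: WWWWWWWWW
WWWWWWWWW
WWWWWWWWW
WWWWWWWWK
WWWWWWWWW
WWWWWWWWW
WWWWWWWWW

Derivation:
After op 1 paint(5,0,G):
GGGGGGGGG
GGGGGGGGG
GGGGGGGGG
RGGGGGGGG
RGGGGGGGG
GGGGGGGGG
GGGGGGGGG
After op 2 fill(4,5,R) [61 cells changed]:
RRRRRRRRR
RRRRRRRRR
RRRRRRRRR
RRRRRRRRR
RRRRRRRRR
RRRRRRRRR
RRRRRRRRR
After op 3 paint(6,7,W):
RRRRRRRRR
RRRRRRRRR
RRRRRRRRR
RRRRRRRRR
RRRRRRRRR
RRRRRRRRR
RRRRRRRWR
After op 4 paint(3,8,K):
RRRRRRRRR
RRRRRRRRR
RRRRRRRRR
RRRRRRRRK
RRRRRRRRR
RRRRRRRRR
RRRRRRRWR
After op 5 fill(4,0,W) [61 cells changed]:
WWWWWWWWW
WWWWWWWWW
WWWWWWWWW
WWWWWWWWK
WWWWWWWWW
WWWWWWWWW
WWWWWWWWW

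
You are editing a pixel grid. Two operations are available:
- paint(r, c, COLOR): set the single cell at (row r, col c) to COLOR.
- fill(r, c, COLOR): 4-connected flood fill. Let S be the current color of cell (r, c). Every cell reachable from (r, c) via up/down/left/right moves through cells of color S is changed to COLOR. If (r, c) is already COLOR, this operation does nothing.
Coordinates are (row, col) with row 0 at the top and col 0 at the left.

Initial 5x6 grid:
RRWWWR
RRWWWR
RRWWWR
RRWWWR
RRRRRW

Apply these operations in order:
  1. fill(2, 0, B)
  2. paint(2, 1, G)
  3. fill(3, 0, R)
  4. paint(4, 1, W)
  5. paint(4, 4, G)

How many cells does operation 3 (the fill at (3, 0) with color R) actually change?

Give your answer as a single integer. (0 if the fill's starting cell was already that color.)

After op 1 fill(2,0,B) [13 cells changed]:
BBWWWR
BBWWWR
BBWWWR
BBWWWR
BBBBBW
After op 2 paint(2,1,G):
BBWWWR
BBWWWR
BGWWWR
BBWWWR
BBBBBW
After op 3 fill(3,0,R) [12 cells changed]:
RRWWWR
RRWWWR
RGWWWR
RRWWWR
RRRRRW

Answer: 12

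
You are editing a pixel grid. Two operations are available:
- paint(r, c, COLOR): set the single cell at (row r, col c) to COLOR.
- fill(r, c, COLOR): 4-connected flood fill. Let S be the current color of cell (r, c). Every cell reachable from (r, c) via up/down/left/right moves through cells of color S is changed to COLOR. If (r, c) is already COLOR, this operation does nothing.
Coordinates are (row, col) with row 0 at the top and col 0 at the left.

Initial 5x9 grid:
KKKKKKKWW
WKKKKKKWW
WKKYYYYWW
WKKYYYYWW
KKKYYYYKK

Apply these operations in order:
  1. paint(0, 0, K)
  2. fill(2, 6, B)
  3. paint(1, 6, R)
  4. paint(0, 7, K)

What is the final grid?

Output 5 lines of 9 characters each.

Answer: KKKKKKKKW
WKKKKKRWW
WKKBBBBWW
WKKBBBBWW
KKKBBBBKK

Derivation:
After op 1 paint(0,0,K):
KKKKKKKWW
WKKKKKKWW
WKKYYYYWW
WKKYYYYWW
KKKYYYYKK
After op 2 fill(2,6,B) [12 cells changed]:
KKKKKKKWW
WKKKKKKWW
WKKBBBBWW
WKKBBBBWW
KKKBBBBKK
After op 3 paint(1,6,R):
KKKKKKKWW
WKKKKKRWW
WKKBBBBWW
WKKBBBBWW
KKKBBBBKK
After op 4 paint(0,7,K):
KKKKKKKKW
WKKKKKRWW
WKKBBBBWW
WKKBBBBWW
KKKBBBBKK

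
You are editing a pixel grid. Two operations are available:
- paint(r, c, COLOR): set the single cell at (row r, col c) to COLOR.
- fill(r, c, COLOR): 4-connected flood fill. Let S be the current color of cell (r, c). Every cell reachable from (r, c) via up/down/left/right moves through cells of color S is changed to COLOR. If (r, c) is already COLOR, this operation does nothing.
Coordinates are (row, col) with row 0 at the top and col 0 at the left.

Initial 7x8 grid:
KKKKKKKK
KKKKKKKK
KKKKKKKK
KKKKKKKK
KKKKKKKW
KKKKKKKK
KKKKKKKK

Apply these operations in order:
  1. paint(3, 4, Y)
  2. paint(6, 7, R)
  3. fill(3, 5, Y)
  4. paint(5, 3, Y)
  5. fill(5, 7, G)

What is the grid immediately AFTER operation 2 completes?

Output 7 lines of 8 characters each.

After op 1 paint(3,4,Y):
KKKKKKKK
KKKKKKKK
KKKKKKKK
KKKKYKKK
KKKKKKKW
KKKKKKKK
KKKKKKKK
After op 2 paint(6,7,R):
KKKKKKKK
KKKKKKKK
KKKKKKKK
KKKKYKKK
KKKKKKKW
KKKKKKKK
KKKKKKKR

Answer: KKKKKKKK
KKKKKKKK
KKKKKKKK
KKKKYKKK
KKKKKKKW
KKKKKKKK
KKKKKKKR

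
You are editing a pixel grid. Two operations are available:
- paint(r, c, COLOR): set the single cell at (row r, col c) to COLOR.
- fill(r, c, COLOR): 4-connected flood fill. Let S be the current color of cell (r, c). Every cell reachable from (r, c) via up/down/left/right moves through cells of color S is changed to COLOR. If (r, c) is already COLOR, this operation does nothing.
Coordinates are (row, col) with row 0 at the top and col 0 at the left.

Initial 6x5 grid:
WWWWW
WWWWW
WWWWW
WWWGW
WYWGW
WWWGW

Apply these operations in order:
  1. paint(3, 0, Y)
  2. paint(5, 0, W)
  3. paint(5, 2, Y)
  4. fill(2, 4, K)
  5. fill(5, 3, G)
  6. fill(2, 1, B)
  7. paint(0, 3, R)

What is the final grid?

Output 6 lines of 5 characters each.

Answer: BBBRB
BBBBB
BBBBB
YBBGB
WYBGB
WWYGB

Derivation:
After op 1 paint(3,0,Y):
WWWWW
WWWWW
WWWWW
YWWGW
WYWGW
WWWGW
After op 2 paint(5,0,W):
WWWWW
WWWWW
WWWWW
YWWGW
WYWGW
WWWGW
After op 3 paint(5,2,Y):
WWWWW
WWWWW
WWWWW
YWWGW
WYWGW
WWYGW
After op 4 fill(2,4,K) [21 cells changed]:
KKKKK
KKKKK
KKKKK
YKKGK
WYKGK
WWYGK
After op 5 fill(5,3,G) [0 cells changed]:
KKKKK
KKKKK
KKKKK
YKKGK
WYKGK
WWYGK
After op 6 fill(2,1,B) [21 cells changed]:
BBBBB
BBBBB
BBBBB
YBBGB
WYBGB
WWYGB
After op 7 paint(0,3,R):
BBBRB
BBBBB
BBBBB
YBBGB
WYBGB
WWYGB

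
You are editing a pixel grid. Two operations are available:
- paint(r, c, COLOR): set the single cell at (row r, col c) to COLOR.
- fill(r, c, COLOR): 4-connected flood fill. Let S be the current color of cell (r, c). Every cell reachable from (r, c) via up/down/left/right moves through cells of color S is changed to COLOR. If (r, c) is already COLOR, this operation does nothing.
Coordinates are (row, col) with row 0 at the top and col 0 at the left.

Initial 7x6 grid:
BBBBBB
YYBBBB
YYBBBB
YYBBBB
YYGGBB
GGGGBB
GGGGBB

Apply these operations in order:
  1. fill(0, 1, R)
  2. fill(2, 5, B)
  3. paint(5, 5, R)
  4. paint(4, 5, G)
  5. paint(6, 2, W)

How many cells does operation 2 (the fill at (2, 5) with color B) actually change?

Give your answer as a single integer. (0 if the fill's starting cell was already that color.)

Answer: 24

Derivation:
After op 1 fill(0,1,R) [24 cells changed]:
RRRRRR
YYRRRR
YYRRRR
YYRRRR
YYGGRR
GGGGRR
GGGGRR
After op 2 fill(2,5,B) [24 cells changed]:
BBBBBB
YYBBBB
YYBBBB
YYBBBB
YYGGBB
GGGGBB
GGGGBB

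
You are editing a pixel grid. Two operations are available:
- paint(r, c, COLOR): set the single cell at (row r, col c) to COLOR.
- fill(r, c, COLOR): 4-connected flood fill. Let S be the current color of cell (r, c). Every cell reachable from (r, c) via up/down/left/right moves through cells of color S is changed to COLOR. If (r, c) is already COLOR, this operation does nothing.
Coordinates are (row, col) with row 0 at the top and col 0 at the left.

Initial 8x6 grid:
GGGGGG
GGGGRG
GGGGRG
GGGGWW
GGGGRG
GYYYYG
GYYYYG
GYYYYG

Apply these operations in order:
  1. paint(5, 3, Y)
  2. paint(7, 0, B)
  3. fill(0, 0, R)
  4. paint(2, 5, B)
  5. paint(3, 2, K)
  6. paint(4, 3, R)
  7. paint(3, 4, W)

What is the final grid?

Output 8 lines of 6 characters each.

After op 1 paint(5,3,Y):
GGGGGG
GGGGRG
GGGGRG
GGGGWW
GGGGRG
GYYYYG
GYYYYG
GYYYYG
After op 2 paint(7,0,B):
GGGGGG
GGGGRG
GGGGRG
GGGGWW
GGGGRG
GYYYYG
GYYYYG
BYYYYG
After op 3 fill(0,0,R) [26 cells changed]:
RRRRRR
RRRRRR
RRRRRR
RRRRWW
RRRRRG
RYYYYG
RYYYYG
BYYYYG
After op 4 paint(2,5,B):
RRRRRR
RRRRRR
RRRRRB
RRRRWW
RRRRRG
RYYYYG
RYYYYG
BYYYYG
After op 5 paint(3,2,K):
RRRRRR
RRRRRR
RRRRRB
RRKRWW
RRRRRG
RYYYYG
RYYYYG
BYYYYG
After op 6 paint(4,3,R):
RRRRRR
RRRRRR
RRRRRB
RRKRWW
RRRRRG
RYYYYG
RYYYYG
BYYYYG
After op 7 paint(3,4,W):
RRRRRR
RRRRRR
RRRRRB
RRKRWW
RRRRRG
RYYYYG
RYYYYG
BYYYYG

Answer: RRRRRR
RRRRRR
RRRRRB
RRKRWW
RRRRRG
RYYYYG
RYYYYG
BYYYYG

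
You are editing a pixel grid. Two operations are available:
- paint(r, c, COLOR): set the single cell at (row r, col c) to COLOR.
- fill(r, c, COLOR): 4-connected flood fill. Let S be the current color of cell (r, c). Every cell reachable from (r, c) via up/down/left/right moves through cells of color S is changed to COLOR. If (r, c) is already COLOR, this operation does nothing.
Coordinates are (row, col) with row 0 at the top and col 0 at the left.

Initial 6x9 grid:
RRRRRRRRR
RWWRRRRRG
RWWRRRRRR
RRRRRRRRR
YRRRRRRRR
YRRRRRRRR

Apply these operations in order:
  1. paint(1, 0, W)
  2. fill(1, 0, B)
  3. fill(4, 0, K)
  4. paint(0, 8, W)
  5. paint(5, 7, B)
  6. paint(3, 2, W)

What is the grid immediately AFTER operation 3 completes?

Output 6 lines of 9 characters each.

After op 1 paint(1,0,W):
RRRRRRRRR
WWWRRRRRG
RWWRRRRRR
RRRRRRRRR
YRRRRRRRR
YRRRRRRRR
After op 2 fill(1,0,B) [5 cells changed]:
RRRRRRRRR
BBBRRRRRG
RBBRRRRRR
RRRRRRRRR
YRRRRRRRR
YRRRRRRRR
After op 3 fill(4,0,K) [2 cells changed]:
RRRRRRRRR
BBBRRRRRG
RBBRRRRRR
RRRRRRRRR
KRRRRRRRR
KRRRRRRRR

Answer: RRRRRRRRR
BBBRRRRRG
RBBRRRRRR
RRRRRRRRR
KRRRRRRRR
KRRRRRRRR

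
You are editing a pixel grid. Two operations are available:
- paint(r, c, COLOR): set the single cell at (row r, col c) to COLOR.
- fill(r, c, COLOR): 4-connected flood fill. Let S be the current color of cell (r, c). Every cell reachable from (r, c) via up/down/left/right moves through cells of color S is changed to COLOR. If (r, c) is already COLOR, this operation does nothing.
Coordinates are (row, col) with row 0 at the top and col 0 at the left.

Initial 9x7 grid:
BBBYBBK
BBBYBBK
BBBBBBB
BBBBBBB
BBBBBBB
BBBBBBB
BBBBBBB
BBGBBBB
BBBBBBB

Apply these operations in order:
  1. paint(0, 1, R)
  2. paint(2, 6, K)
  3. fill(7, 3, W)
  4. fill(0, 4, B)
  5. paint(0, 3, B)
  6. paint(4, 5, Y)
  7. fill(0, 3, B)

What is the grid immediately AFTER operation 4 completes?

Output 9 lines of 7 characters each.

Answer: BRBYBBK
BBBYBBK
BBBBBBK
BBBBBBB
BBBBBBB
BBBBBBB
BBBBBBB
BBGBBBB
BBBBBBB

Derivation:
After op 1 paint(0,1,R):
BRBYBBK
BBBYBBK
BBBBBBB
BBBBBBB
BBBBBBB
BBBBBBB
BBBBBBB
BBGBBBB
BBBBBBB
After op 2 paint(2,6,K):
BRBYBBK
BBBYBBK
BBBBBBK
BBBBBBB
BBBBBBB
BBBBBBB
BBBBBBB
BBGBBBB
BBBBBBB
After op 3 fill(7,3,W) [56 cells changed]:
WRWYWWK
WWWYWWK
WWWWWWK
WWWWWWW
WWWWWWW
WWWWWWW
WWWWWWW
WWGWWWW
WWWWWWW
After op 4 fill(0,4,B) [56 cells changed]:
BRBYBBK
BBBYBBK
BBBBBBK
BBBBBBB
BBBBBBB
BBBBBBB
BBBBBBB
BBGBBBB
BBBBBBB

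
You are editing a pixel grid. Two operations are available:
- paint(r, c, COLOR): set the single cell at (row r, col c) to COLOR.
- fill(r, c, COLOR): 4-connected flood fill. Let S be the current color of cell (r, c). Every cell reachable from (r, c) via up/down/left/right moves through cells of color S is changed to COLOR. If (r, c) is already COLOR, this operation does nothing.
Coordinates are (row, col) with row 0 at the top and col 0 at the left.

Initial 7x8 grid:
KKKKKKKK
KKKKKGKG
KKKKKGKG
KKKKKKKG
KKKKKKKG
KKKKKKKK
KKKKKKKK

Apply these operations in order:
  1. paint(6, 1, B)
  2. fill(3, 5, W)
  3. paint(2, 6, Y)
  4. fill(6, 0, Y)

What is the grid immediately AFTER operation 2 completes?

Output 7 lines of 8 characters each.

Answer: WWWWWWWW
WWWWWGWG
WWWWWGWG
WWWWWWWG
WWWWWWWG
WWWWWWWW
WBWWWWWW

Derivation:
After op 1 paint(6,1,B):
KKKKKKKK
KKKKKGKG
KKKKKGKG
KKKKKKKG
KKKKKKKG
KKKKKKKK
KBKKKKKK
After op 2 fill(3,5,W) [49 cells changed]:
WWWWWWWW
WWWWWGWG
WWWWWGWG
WWWWWWWG
WWWWWWWG
WWWWWWWW
WBWWWWWW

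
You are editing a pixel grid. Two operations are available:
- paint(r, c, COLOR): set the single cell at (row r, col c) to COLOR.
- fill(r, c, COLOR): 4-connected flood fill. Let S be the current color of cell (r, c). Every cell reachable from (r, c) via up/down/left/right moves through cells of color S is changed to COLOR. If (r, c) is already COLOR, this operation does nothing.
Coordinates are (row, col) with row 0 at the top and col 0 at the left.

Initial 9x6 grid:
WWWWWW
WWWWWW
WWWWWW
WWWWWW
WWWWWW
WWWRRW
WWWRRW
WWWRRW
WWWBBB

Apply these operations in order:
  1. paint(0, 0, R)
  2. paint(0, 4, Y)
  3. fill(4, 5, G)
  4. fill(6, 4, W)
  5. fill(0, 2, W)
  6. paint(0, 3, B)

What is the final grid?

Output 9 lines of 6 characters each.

Answer: RWWBYW
WWWWWW
WWWWWW
WWWWWW
WWWWWW
WWWWWW
WWWWWW
WWWWWW
WWWBBB

Derivation:
After op 1 paint(0,0,R):
RWWWWW
WWWWWW
WWWWWW
WWWWWW
WWWWWW
WWWRRW
WWWRRW
WWWRRW
WWWBBB
After op 2 paint(0,4,Y):
RWWWYW
WWWWWW
WWWWWW
WWWWWW
WWWWWW
WWWRRW
WWWRRW
WWWRRW
WWWBBB
After op 3 fill(4,5,G) [43 cells changed]:
RGGGYG
GGGGGG
GGGGGG
GGGGGG
GGGGGG
GGGRRG
GGGRRG
GGGRRG
GGGBBB
After op 4 fill(6,4,W) [6 cells changed]:
RGGGYG
GGGGGG
GGGGGG
GGGGGG
GGGGGG
GGGWWG
GGGWWG
GGGWWG
GGGBBB
After op 5 fill(0,2,W) [43 cells changed]:
RWWWYW
WWWWWW
WWWWWW
WWWWWW
WWWWWW
WWWWWW
WWWWWW
WWWWWW
WWWBBB
After op 6 paint(0,3,B):
RWWBYW
WWWWWW
WWWWWW
WWWWWW
WWWWWW
WWWWWW
WWWWWW
WWWWWW
WWWBBB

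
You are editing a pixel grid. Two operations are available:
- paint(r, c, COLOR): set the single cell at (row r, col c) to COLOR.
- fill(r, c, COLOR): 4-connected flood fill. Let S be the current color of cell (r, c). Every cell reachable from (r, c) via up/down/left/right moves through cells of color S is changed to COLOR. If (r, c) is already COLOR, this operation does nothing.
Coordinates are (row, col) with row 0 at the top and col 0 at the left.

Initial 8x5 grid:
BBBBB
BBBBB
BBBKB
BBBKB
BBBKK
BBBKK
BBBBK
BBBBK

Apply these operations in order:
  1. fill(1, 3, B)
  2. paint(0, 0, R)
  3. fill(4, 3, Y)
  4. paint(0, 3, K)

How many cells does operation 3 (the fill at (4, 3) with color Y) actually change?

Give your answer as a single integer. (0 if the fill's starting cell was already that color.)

Answer: 8

Derivation:
After op 1 fill(1,3,B) [0 cells changed]:
BBBBB
BBBBB
BBBKB
BBBKB
BBBKK
BBBKK
BBBBK
BBBBK
After op 2 paint(0,0,R):
RBBBB
BBBBB
BBBKB
BBBKB
BBBKK
BBBKK
BBBBK
BBBBK
After op 3 fill(4,3,Y) [8 cells changed]:
RBBBB
BBBBB
BBBYB
BBBYB
BBBYY
BBBYY
BBBBY
BBBBY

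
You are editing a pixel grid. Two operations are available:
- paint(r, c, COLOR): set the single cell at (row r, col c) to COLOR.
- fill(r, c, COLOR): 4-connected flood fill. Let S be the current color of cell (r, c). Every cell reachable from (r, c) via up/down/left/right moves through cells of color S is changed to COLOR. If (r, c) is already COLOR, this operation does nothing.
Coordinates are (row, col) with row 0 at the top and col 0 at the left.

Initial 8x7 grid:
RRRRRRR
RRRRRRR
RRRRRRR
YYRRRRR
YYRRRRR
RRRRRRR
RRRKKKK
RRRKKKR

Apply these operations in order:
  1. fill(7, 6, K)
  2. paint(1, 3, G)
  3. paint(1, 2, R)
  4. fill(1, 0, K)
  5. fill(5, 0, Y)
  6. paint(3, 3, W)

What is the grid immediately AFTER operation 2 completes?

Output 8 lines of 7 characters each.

After op 1 fill(7,6,K) [1 cells changed]:
RRRRRRR
RRRRRRR
RRRRRRR
YYRRRRR
YYRRRRR
RRRRRRR
RRRKKKK
RRRKKKK
After op 2 paint(1,3,G):
RRRRRRR
RRRGRRR
RRRRRRR
YYRRRRR
YYRRRRR
RRRRRRR
RRRKKKK
RRRKKKK

Answer: RRRRRRR
RRRGRRR
RRRRRRR
YYRRRRR
YYRRRRR
RRRRRRR
RRRKKKK
RRRKKKK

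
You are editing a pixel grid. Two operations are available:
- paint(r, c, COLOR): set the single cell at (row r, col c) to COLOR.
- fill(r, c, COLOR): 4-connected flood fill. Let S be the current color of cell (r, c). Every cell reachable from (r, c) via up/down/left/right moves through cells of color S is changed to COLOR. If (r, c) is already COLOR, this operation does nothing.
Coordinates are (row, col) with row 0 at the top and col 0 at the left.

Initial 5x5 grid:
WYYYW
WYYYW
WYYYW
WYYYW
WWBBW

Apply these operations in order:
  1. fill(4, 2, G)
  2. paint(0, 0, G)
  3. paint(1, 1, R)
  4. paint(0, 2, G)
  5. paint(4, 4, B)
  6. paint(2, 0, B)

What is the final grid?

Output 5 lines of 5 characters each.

After op 1 fill(4,2,G) [2 cells changed]:
WYYYW
WYYYW
WYYYW
WYYYW
WWGGW
After op 2 paint(0,0,G):
GYYYW
WYYYW
WYYYW
WYYYW
WWGGW
After op 3 paint(1,1,R):
GYYYW
WRYYW
WYYYW
WYYYW
WWGGW
After op 4 paint(0,2,G):
GYGYW
WRYYW
WYYYW
WYYYW
WWGGW
After op 5 paint(4,4,B):
GYGYW
WRYYW
WYYYW
WYYYW
WWGGB
After op 6 paint(2,0,B):
GYGYW
WRYYW
BYYYW
WYYYW
WWGGB

Answer: GYGYW
WRYYW
BYYYW
WYYYW
WWGGB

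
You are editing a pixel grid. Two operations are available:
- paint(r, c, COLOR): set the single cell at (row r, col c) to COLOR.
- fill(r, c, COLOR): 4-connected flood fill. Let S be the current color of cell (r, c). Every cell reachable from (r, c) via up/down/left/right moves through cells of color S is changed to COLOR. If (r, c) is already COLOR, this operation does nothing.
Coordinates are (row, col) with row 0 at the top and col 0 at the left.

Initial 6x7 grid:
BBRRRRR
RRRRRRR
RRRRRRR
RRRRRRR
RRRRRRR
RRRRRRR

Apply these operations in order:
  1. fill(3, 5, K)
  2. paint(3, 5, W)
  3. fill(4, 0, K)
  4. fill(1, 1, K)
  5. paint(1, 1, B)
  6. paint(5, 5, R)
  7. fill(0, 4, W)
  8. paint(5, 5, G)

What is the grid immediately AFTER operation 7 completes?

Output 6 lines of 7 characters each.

After op 1 fill(3,5,K) [40 cells changed]:
BBKKKKK
KKKKKKK
KKKKKKK
KKKKKKK
KKKKKKK
KKKKKKK
After op 2 paint(3,5,W):
BBKKKKK
KKKKKKK
KKKKKKK
KKKKKWK
KKKKKKK
KKKKKKK
After op 3 fill(4,0,K) [0 cells changed]:
BBKKKKK
KKKKKKK
KKKKKKK
KKKKKWK
KKKKKKK
KKKKKKK
After op 4 fill(1,1,K) [0 cells changed]:
BBKKKKK
KKKKKKK
KKKKKKK
KKKKKWK
KKKKKKK
KKKKKKK
After op 5 paint(1,1,B):
BBKKKKK
KBKKKKK
KKKKKKK
KKKKKWK
KKKKKKK
KKKKKKK
After op 6 paint(5,5,R):
BBKKKKK
KBKKKKK
KKKKKKK
KKKKKWK
KKKKKKK
KKKKKRK
After op 7 fill(0,4,W) [37 cells changed]:
BBWWWWW
WBWWWWW
WWWWWWW
WWWWWWW
WWWWWWW
WWWWWRW

Answer: BBWWWWW
WBWWWWW
WWWWWWW
WWWWWWW
WWWWWWW
WWWWWRW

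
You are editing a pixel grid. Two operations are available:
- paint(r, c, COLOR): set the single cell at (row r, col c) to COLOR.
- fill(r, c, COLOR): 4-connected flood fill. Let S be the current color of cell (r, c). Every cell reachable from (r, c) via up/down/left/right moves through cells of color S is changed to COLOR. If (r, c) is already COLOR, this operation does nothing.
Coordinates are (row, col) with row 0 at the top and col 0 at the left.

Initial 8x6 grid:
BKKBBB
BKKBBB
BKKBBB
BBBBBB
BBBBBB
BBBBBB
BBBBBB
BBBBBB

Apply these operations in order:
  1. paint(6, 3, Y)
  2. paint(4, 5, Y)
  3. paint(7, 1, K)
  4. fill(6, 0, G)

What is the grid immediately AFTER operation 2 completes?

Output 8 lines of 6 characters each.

Answer: BKKBBB
BKKBBB
BKKBBB
BBBBBB
BBBBBY
BBBBBB
BBBYBB
BBBBBB

Derivation:
After op 1 paint(6,3,Y):
BKKBBB
BKKBBB
BKKBBB
BBBBBB
BBBBBB
BBBBBB
BBBYBB
BBBBBB
After op 2 paint(4,5,Y):
BKKBBB
BKKBBB
BKKBBB
BBBBBB
BBBBBY
BBBBBB
BBBYBB
BBBBBB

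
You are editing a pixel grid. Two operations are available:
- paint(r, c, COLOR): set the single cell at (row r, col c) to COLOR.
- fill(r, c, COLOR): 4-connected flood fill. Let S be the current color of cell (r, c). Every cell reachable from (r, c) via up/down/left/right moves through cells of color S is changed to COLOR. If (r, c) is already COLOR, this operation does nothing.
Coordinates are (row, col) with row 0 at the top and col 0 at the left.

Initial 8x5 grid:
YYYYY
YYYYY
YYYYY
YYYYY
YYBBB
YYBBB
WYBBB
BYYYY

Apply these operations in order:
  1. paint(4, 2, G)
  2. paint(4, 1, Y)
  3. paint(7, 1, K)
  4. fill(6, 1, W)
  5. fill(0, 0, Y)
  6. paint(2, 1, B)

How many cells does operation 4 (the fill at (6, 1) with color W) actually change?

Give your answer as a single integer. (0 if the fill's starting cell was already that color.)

Answer: 25

Derivation:
After op 1 paint(4,2,G):
YYYYY
YYYYY
YYYYY
YYYYY
YYGBB
YYBBB
WYBBB
BYYYY
After op 2 paint(4,1,Y):
YYYYY
YYYYY
YYYYY
YYYYY
YYGBB
YYBBB
WYBBB
BYYYY
After op 3 paint(7,1,K):
YYYYY
YYYYY
YYYYY
YYYYY
YYGBB
YYBBB
WYBBB
BKYYY
After op 4 fill(6,1,W) [25 cells changed]:
WWWWW
WWWWW
WWWWW
WWWWW
WWGBB
WWBBB
WWBBB
BKYYY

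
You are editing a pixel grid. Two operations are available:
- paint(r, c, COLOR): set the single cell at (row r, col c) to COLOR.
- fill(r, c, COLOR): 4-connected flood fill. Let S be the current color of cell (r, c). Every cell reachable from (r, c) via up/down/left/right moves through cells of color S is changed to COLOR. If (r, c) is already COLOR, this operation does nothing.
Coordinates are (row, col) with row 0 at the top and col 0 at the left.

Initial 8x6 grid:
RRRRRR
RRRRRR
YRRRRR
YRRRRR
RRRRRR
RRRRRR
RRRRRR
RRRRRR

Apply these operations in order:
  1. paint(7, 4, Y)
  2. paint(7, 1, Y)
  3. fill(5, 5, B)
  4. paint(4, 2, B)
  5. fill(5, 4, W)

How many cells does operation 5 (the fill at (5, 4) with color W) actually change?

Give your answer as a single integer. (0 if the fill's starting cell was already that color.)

Answer: 44

Derivation:
After op 1 paint(7,4,Y):
RRRRRR
RRRRRR
YRRRRR
YRRRRR
RRRRRR
RRRRRR
RRRRRR
RRRRYR
After op 2 paint(7,1,Y):
RRRRRR
RRRRRR
YRRRRR
YRRRRR
RRRRRR
RRRRRR
RRRRRR
RYRRYR
After op 3 fill(5,5,B) [44 cells changed]:
BBBBBB
BBBBBB
YBBBBB
YBBBBB
BBBBBB
BBBBBB
BBBBBB
BYBBYB
After op 4 paint(4,2,B):
BBBBBB
BBBBBB
YBBBBB
YBBBBB
BBBBBB
BBBBBB
BBBBBB
BYBBYB
After op 5 fill(5,4,W) [44 cells changed]:
WWWWWW
WWWWWW
YWWWWW
YWWWWW
WWWWWW
WWWWWW
WWWWWW
WYWWYW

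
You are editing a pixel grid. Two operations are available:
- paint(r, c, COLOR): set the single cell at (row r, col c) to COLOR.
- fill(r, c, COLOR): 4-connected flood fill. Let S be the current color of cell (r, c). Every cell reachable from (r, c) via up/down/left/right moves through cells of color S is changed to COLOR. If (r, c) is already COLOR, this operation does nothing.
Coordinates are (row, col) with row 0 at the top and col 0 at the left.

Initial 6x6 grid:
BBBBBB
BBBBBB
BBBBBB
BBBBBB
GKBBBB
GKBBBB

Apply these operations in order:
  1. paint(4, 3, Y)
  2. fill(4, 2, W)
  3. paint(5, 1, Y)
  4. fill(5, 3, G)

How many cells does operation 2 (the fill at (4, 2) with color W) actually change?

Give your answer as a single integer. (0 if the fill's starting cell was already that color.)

Answer: 31

Derivation:
After op 1 paint(4,3,Y):
BBBBBB
BBBBBB
BBBBBB
BBBBBB
GKBYBB
GKBBBB
After op 2 fill(4,2,W) [31 cells changed]:
WWWWWW
WWWWWW
WWWWWW
WWWWWW
GKWYWW
GKWWWW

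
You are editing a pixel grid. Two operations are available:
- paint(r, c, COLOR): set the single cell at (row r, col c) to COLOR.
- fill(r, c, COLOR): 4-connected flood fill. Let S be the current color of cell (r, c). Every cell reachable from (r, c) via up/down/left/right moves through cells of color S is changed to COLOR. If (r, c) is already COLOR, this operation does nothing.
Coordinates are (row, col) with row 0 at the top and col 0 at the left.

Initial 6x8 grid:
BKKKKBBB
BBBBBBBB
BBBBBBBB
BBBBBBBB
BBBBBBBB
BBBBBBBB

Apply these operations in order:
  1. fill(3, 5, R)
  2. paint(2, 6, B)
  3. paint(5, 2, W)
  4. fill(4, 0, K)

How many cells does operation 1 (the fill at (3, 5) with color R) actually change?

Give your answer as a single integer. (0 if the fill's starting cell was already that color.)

Answer: 44

Derivation:
After op 1 fill(3,5,R) [44 cells changed]:
RKKKKRRR
RRRRRRRR
RRRRRRRR
RRRRRRRR
RRRRRRRR
RRRRRRRR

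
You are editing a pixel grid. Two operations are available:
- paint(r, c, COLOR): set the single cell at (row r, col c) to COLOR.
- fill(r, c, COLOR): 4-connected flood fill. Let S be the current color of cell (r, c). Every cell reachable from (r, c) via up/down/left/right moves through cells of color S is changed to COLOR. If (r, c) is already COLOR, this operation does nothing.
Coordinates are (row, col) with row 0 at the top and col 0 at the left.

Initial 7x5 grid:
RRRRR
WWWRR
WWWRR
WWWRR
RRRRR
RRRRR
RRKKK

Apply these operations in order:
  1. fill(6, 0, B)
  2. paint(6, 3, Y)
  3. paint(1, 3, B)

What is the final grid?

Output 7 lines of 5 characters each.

After op 1 fill(6,0,B) [23 cells changed]:
BBBBB
WWWBB
WWWBB
WWWBB
BBBBB
BBBBB
BBKKK
After op 2 paint(6,3,Y):
BBBBB
WWWBB
WWWBB
WWWBB
BBBBB
BBBBB
BBKYK
After op 3 paint(1,3,B):
BBBBB
WWWBB
WWWBB
WWWBB
BBBBB
BBBBB
BBKYK

Answer: BBBBB
WWWBB
WWWBB
WWWBB
BBBBB
BBBBB
BBKYK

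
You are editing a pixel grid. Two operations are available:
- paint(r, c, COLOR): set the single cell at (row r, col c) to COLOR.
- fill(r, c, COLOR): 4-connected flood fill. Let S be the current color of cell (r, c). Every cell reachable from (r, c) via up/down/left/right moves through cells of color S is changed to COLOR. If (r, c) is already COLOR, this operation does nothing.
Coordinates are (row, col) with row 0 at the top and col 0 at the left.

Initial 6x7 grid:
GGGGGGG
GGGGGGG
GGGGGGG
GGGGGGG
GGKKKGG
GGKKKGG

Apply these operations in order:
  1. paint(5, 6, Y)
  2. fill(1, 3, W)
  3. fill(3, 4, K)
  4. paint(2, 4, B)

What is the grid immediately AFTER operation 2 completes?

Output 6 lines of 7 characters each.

Answer: WWWWWWW
WWWWWWW
WWWWWWW
WWWWWWW
WWKKKWW
WWKKKWY

Derivation:
After op 1 paint(5,6,Y):
GGGGGGG
GGGGGGG
GGGGGGG
GGGGGGG
GGKKKGG
GGKKKGY
After op 2 fill(1,3,W) [35 cells changed]:
WWWWWWW
WWWWWWW
WWWWWWW
WWWWWWW
WWKKKWW
WWKKKWY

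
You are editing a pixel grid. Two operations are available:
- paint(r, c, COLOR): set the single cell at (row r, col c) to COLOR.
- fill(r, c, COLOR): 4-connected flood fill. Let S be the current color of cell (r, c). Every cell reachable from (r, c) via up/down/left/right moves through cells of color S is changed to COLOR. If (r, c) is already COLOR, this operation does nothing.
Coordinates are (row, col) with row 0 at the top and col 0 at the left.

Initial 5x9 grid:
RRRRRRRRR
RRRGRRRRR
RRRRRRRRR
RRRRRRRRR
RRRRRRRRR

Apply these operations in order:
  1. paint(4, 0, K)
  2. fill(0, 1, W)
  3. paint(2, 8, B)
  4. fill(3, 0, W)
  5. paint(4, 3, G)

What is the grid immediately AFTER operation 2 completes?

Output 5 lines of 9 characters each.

After op 1 paint(4,0,K):
RRRRRRRRR
RRRGRRRRR
RRRRRRRRR
RRRRRRRRR
KRRRRRRRR
After op 2 fill(0,1,W) [43 cells changed]:
WWWWWWWWW
WWWGWWWWW
WWWWWWWWW
WWWWWWWWW
KWWWWWWWW

Answer: WWWWWWWWW
WWWGWWWWW
WWWWWWWWW
WWWWWWWWW
KWWWWWWWW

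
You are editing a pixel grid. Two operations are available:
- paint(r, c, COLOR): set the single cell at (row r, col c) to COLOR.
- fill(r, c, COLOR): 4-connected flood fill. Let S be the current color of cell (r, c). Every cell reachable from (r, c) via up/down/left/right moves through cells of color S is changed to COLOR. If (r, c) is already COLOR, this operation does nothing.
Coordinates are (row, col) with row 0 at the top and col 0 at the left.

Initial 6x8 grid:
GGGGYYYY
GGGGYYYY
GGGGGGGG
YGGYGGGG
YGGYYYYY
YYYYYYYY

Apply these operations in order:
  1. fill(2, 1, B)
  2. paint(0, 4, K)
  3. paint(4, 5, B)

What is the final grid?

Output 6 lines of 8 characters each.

After op 1 fill(2,1,B) [24 cells changed]:
BBBBYYYY
BBBBYYYY
BBBBBBBB
YBBYBBBB
YBBYYYYY
YYYYYYYY
After op 2 paint(0,4,K):
BBBBKYYY
BBBBYYYY
BBBBBBBB
YBBYBBBB
YBBYYYYY
YYYYYYYY
After op 3 paint(4,5,B):
BBBBKYYY
BBBBYYYY
BBBBBBBB
YBBYBBBB
YBBYYBYY
YYYYYYYY

Answer: BBBBKYYY
BBBBYYYY
BBBBBBBB
YBBYBBBB
YBBYYBYY
YYYYYYYY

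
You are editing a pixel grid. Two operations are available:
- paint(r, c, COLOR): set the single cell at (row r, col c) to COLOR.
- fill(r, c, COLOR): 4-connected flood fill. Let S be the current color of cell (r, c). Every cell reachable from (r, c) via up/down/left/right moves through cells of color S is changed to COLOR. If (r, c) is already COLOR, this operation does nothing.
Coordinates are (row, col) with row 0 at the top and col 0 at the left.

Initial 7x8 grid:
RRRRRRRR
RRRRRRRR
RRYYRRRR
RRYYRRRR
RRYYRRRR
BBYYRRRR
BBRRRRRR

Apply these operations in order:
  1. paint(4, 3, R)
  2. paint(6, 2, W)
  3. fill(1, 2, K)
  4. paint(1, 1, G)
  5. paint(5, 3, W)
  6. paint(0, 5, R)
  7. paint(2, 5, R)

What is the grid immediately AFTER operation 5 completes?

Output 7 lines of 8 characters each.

Answer: KKKKKKKK
KGKKKKKK
KKYYKKKK
KKYYKKKK
KKYKKKKK
BBYWKKKK
BBWKKKKK

Derivation:
After op 1 paint(4,3,R):
RRRRRRRR
RRRRRRRR
RRYYRRRR
RRYYRRRR
RRYRRRRR
BBYYRRRR
BBRRRRRR
After op 2 paint(6,2,W):
RRRRRRRR
RRRRRRRR
RRYYRRRR
RRYYRRRR
RRYRRRRR
BBYYRRRR
BBWRRRRR
After op 3 fill(1,2,K) [44 cells changed]:
KKKKKKKK
KKKKKKKK
KKYYKKKK
KKYYKKKK
KKYKKKKK
BBYYKKKK
BBWKKKKK
After op 4 paint(1,1,G):
KKKKKKKK
KGKKKKKK
KKYYKKKK
KKYYKKKK
KKYKKKKK
BBYYKKKK
BBWKKKKK
After op 5 paint(5,3,W):
KKKKKKKK
KGKKKKKK
KKYYKKKK
KKYYKKKK
KKYKKKKK
BBYWKKKK
BBWKKKKK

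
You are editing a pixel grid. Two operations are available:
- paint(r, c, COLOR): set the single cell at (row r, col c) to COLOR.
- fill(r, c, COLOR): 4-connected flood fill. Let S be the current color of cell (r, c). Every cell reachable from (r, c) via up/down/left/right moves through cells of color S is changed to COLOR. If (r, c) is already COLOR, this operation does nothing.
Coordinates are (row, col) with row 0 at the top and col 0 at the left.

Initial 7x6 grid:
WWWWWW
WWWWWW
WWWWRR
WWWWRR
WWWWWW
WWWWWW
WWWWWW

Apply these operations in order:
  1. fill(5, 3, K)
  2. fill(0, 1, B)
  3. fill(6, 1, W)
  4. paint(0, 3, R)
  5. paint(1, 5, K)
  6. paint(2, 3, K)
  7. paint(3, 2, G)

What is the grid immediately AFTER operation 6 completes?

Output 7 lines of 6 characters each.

After op 1 fill(5,3,K) [38 cells changed]:
KKKKKK
KKKKKK
KKKKRR
KKKKRR
KKKKKK
KKKKKK
KKKKKK
After op 2 fill(0,1,B) [38 cells changed]:
BBBBBB
BBBBBB
BBBBRR
BBBBRR
BBBBBB
BBBBBB
BBBBBB
After op 3 fill(6,1,W) [38 cells changed]:
WWWWWW
WWWWWW
WWWWRR
WWWWRR
WWWWWW
WWWWWW
WWWWWW
After op 4 paint(0,3,R):
WWWRWW
WWWWWW
WWWWRR
WWWWRR
WWWWWW
WWWWWW
WWWWWW
After op 5 paint(1,5,K):
WWWRWW
WWWWWK
WWWWRR
WWWWRR
WWWWWW
WWWWWW
WWWWWW
After op 6 paint(2,3,K):
WWWRWW
WWWWWK
WWWKRR
WWWWRR
WWWWWW
WWWWWW
WWWWWW

Answer: WWWRWW
WWWWWK
WWWKRR
WWWWRR
WWWWWW
WWWWWW
WWWWWW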